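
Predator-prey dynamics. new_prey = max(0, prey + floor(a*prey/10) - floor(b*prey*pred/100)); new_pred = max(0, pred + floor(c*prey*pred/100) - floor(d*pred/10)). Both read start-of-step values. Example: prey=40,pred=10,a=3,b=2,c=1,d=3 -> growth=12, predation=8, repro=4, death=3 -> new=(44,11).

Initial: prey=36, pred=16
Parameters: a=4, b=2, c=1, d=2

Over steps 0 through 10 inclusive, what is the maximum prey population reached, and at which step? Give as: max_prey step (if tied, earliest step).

Step 1: prey: 36+14-11=39; pred: 16+5-3=18
Step 2: prey: 39+15-14=40; pred: 18+7-3=22
Step 3: prey: 40+16-17=39; pred: 22+8-4=26
Step 4: prey: 39+15-20=34; pred: 26+10-5=31
Step 5: prey: 34+13-21=26; pred: 31+10-6=35
Step 6: prey: 26+10-18=18; pred: 35+9-7=37
Step 7: prey: 18+7-13=12; pred: 37+6-7=36
Step 8: prey: 12+4-8=8; pred: 36+4-7=33
Step 9: prey: 8+3-5=6; pred: 33+2-6=29
Step 10: prey: 6+2-3=5; pred: 29+1-5=25
Max prey = 40 at step 2

Answer: 40 2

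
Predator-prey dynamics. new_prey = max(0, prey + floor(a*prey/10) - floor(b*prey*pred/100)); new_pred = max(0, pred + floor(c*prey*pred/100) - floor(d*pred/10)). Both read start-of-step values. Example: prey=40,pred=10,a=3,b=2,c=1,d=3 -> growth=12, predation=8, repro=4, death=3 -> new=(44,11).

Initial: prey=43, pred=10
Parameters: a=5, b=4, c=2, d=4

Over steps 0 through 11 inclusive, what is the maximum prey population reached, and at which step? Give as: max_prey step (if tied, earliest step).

Answer: 47 1

Derivation:
Step 1: prey: 43+21-17=47; pred: 10+8-4=14
Step 2: prey: 47+23-26=44; pred: 14+13-5=22
Step 3: prey: 44+22-38=28; pred: 22+19-8=33
Step 4: prey: 28+14-36=6; pred: 33+18-13=38
Step 5: prey: 6+3-9=0; pred: 38+4-15=27
Step 6: prey: 0+0-0=0; pred: 27+0-10=17
Step 7: prey: 0+0-0=0; pred: 17+0-6=11
Step 8: prey: 0+0-0=0; pred: 11+0-4=7
Step 9: prey: 0+0-0=0; pred: 7+0-2=5
Step 10: prey: 0+0-0=0; pred: 5+0-2=3
Step 11: prey: 0+0-0=0; pred: 3+0-1=2
Max prey = 47 at step 1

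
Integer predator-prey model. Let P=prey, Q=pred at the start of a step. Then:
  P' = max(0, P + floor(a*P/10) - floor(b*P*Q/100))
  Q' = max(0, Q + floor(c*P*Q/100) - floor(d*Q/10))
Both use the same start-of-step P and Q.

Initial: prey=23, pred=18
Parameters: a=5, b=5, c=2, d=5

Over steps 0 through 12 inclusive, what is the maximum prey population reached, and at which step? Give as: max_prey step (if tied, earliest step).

Answer: 124 12

Derivation:
Step 1: prey: 23+11-20=14; pred: 18+8-9=17
Step 2: prey: 14+7-11=10; pred: 17+4-8=13
Step 3: prey: 10+5-6=9; pred: 13+2-6=9
Step 4: prey: 9+4-4=9; pred: 9+1-4=6
Step 5: prey: 9+4-2=11; pred: 6+1-3=4
Step 6: prey: 11+5-2=14; pred: 4+0-2=2
Step 7: prey: 14+7-1=20; pred: 2+0-1=1
Step 8: prey: 20+10-1=29; pred: 1+0-0=1
Step 9: prey: 29+14-1=42; pred: 1+0-0=1
Step 10: prey: 42+21-2=61; pred: 1+0-0=1
Step 11: prey: 61+30-3=88; pred: 1+1-0=2
Step 12: prey: 88+44-8=124; pred: 2+3-1=4
Max prey = 124 at step 12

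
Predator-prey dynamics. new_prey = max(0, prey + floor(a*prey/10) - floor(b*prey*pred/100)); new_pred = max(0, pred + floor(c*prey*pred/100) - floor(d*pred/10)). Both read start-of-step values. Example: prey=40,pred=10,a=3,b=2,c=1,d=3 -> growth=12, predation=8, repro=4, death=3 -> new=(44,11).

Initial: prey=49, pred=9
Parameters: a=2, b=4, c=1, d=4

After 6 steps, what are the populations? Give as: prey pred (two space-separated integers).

Step 1: prey: 49+9-17=41; pred: 9+4-3=10
Step 2: prey: 41+8-16=33; pred: 10+4-4=10
Step 3: prey: 33+6-13=26; pred: 10+3-4=9
Step 4: prey: 26+5-9=22; pred: 9+2-3=8
Step 5: prey: 22+4-7=19; pred: 8+1-3=6
Step 6: prey: 19+3-4=18; pred: 6+1-2=5

Answer: 18 5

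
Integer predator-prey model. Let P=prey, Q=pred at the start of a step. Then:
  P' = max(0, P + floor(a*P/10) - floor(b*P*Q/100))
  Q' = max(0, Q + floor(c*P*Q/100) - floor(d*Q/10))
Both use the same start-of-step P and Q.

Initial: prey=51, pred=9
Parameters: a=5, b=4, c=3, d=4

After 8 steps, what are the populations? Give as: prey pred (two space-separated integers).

Step 1: prey: 51+25-18=58; pred: 9+13-3=19
Step 2: prey: 58+29-44=43; pred: 19+33-7=45
Step 3: prey: 43+21-77=0; pred: 45+58-18=85
Step 4: prey: 0+0-0=0; pred: 85+0-34=51
Step 5: prey: 0+0-0=0; pred: 51+0-20=31
Step 6: prey: 0+0-0=0; pred: 31+0-12=19
Step 7: prey: 0+0-0=0; pred: 19+0-7=12
Step 8: prey: 0+0-0=0; pred: 12+0-4=8

Answer: 0 8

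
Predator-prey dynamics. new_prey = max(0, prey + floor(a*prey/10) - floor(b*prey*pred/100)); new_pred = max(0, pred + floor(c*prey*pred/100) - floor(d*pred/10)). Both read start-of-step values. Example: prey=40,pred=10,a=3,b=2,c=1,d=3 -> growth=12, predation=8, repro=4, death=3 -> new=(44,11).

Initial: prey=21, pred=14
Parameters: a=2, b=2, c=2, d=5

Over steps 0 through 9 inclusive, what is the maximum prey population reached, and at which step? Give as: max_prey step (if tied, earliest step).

Answer: 27 9

Derivation:
Step 1: prey: 21+4-5=20; pred: 14+5-7=12
Step 2: prey: 20+4-4=20; pred: 12+4-6=10
Step 3: prey: 20+4-4=20; pred: 10+4-5=9
Step 4: prey: 20+4-3=21; pred: 9+3-4=8
Step 5: prey: 21+4-3=22; pred: 8+3-4=7
Step 6: prey: 22+4-3=23; pred: 7+3-3=7
Step 7: prey: 23+4-3=24; pred: 7+3-3=7
Step 8: prey: 24+4-3=25; pred: 7+3-3=7
Step 9: prey: 25+5-3=27; pred: 7+3-3=7
Max prey = 27 at step 9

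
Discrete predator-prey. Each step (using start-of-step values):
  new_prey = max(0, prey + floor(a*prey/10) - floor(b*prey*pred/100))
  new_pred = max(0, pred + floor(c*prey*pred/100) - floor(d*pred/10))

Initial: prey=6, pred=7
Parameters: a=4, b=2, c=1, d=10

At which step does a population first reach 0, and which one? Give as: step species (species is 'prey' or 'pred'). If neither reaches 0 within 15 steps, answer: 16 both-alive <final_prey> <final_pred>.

Step 1: prey: 6+2-0=8; pred: 7+0-7=0
First extinction: pred at step 1

Answer: 1 pred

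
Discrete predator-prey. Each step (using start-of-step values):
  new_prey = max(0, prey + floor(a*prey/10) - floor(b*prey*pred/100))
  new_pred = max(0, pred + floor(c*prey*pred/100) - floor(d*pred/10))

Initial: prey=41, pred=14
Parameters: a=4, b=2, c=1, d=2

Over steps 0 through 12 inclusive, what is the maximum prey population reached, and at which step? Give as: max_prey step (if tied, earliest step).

Step 1: prey: 41+16-11=46; pred: 14+5-2=17
Step 2: prey: 46+18-15=49; pred: 17+7-3=21
Step 3: prey: 49+19-20=48; pred: 21+10-4=27
Step 4: prey: 48+19-25=42; pred: 27+12-5=34
Step 5: prey: 42+16-28=30; pred: 34+14-6=42
Step 6: prey: 30+12-25=17; pred: 42+12-8=46
Step 7: prey: 17+6-15=8; pred: 46+7-9=44
Step 8: prey: 8+3-7=4; pred: 44+3-8=39
Step 9: prey: 4+1-3=2; pred: 39+1-7=33
Step 10: prey: 2+0-1=1; pred: 33+0-6=27
Step 11: prey: 1+0-0=1; pred: 27+0-5=22
Step 12: prey: 1+0-0=1; pred: 22+0-4=18
Max prey = 49 at step 2

Answer: 49 2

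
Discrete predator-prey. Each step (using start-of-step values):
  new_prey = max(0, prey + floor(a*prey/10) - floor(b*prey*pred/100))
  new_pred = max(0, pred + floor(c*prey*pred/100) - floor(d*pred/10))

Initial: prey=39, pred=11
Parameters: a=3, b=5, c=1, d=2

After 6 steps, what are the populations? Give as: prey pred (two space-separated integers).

Answer: 4 9

Derivation:
Step 1: prey: 39+11-21=29; pred: 11+4-2=13
Step 2: prey: 29+8-18=19; pred: 13+3-2=14
Step 3: prey: 19+5-13=11; pred: 14+2-2=14
Step 4: prey: 11+3-7=7; pred: 14+1-2=13
Step 5: prey: 7+2-4=5; pred: 13+0-2=11
Step 6: prey: 5+1-2=4; pred: 11+0-2=9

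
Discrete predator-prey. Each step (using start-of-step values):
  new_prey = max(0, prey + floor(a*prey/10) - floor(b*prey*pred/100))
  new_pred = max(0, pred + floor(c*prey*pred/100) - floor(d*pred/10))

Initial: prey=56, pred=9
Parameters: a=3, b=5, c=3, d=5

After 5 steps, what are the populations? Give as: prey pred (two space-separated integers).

Answer: 0 9

Derivation:
Step 1: prey: 56+16-25=47; pred: 9+15-4=20
Step 2: prey: 47+14-47=14; pred: 20+28-10=38
Step 3: prey: 14+4-26=0; pred: 38+15-19=34
Step 4: prey: 0+0-0=0; pred: 34+0-17=17
Step 5: prey: 0+0-0=0; pred: 17+0-8=9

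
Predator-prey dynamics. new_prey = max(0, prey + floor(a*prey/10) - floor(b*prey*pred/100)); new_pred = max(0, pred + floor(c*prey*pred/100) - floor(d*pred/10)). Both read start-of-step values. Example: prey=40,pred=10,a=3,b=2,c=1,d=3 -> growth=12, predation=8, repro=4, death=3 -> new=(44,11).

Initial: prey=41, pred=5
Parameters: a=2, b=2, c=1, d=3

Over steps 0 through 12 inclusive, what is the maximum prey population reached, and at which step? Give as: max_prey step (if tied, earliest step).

Step 1: prey: 41+8-4=45; pred: 5+2-1=6
Step 2: prey: 45+9-5=49; pred: 6+2-1=7
Step 3: prey: 49+9-6=52; pred: 7+3-2=8
Step 4: prey: 52+10-8=54; pred: 8+4-2=10
Step 5: prey: 54+10-10=54; pred: 10+5-3=12
Step 6: prey: 54+10-12=52; pred: 12+6-3=15
Step 7: prey: 52+10-15=47; pred: 15+7-4=18
Step 8: prey: 47+9-16=40; pred: 18+8-5=21
Step 9: prey: 40+8-16=32; pred: 21+8-6=23
Step 10: prey: 32+6-14=24; pred: 23+7-6=24
Step 11: prey: 24+4-11=17; pred: 24+5-7=22
Step 12: prey: 17+3-7=13; pred: 22+3-6=19
Max prey = 54 at step 4

Answer: 54 4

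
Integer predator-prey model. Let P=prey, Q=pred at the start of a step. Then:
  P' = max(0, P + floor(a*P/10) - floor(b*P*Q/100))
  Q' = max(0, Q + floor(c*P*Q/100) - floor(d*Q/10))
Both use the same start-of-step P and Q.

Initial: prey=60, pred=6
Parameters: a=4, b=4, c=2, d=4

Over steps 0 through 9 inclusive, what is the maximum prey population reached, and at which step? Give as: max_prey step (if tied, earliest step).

Step 1: prey: 60+24-14=70; pred: 6+7-2=11
Step 2: prey: 70+28-30=68; pred: 11+15-4=22
Step 3: prey: 68+27-59=36; pred: 22+29-8=43
Step 4: prey: 36+14-61=0; pred: 43+30-17=56
Step 5: prey: 0+0-0=0; pred: 56+0-22=34
Step 6: prey: 0+0-0=0; pred: 34+0-13=21
Step 7: prey: 0+0-0=0; pred: 21+0-8=13
Step 8: prey: 0+0-0=0; pred: 13+0-5=8
Step 9: prey: 0+0-0=0; pred: 8+0-3=5
Max prey = 70 at step 1

Answer: 70 1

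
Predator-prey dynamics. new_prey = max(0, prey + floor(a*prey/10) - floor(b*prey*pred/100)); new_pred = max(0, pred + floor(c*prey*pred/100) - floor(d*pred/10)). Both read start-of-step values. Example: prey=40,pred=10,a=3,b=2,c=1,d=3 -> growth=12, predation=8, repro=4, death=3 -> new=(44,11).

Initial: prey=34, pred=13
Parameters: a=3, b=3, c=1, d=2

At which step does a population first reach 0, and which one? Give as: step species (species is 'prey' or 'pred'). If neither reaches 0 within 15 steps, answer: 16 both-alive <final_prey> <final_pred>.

Step 1: prey: 34+10-13=31; pred: 13+4-2=15
Step 2: prey: 31+9-13=27; pred: 15+4-3=16
Step 3: prey: 27+8-12=23; pred: 16+4-3=17
Step 4: prey: 23+6-11=18; pred: 17+3-3=17
Step 5: prey: 18+5-9=14; pred: 17+3-3=17
Step 6: prey: 14+4-7=11; pred: 17+2-3=16
Step 7: prey: 11+3-5=9; pred: 16+1-3=14
Step 8: prey: 9+2-3=8; pred: 14+1-2=13
Step 9: prey: 8+2-3=7; pred: 13+1-2=12
Step 10: prey: 7+2-2=7; pred: 12+0-2=10
Step 11: prey: 7+2-2=7; pred: 10+0-2=8
Step 12: prey: 7+2-1=8; pred: 8+0-1=7
Step 13: prey: 8+2-1=9; pred: 7+0-1=6
Step 14: prey: 9+2-1=10; pred: 6+0-1=5
Step 15: prey: 10+3-1=12; pred: 5+0-1=4
No extinction within 15 steps

Answer: 16 both-alive 12 4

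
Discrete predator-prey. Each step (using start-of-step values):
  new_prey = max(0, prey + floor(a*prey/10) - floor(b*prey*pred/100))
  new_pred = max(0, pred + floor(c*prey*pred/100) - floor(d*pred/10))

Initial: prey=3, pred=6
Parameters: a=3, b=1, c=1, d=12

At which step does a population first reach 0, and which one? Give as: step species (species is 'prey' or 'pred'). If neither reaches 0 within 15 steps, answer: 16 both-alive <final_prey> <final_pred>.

Answer: 1 pred

Derivation:
Step 1: prey: 3+0-0=3; pred: 6+0-7=0
First extinction: pred at step 1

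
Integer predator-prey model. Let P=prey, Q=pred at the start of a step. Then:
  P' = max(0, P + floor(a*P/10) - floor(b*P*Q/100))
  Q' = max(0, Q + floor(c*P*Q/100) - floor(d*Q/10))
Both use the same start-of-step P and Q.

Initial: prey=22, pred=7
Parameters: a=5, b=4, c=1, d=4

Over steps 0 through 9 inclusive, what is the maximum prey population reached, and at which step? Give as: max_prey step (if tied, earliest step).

Step 1: prey: 22+11-6=27; pred: 7+1-2=6
Step 2: prey: 27+13-6=34; pred: 6+1-2=5
Step 3: prey: 34+17-6=45; pred: 5+1-2=4
Step 4: prey: 45+22-7=60; pred: 4+1-1=4
Step 5: prey: 60+30-9=81; pred: 4+2-1=5
Step 6: prey: 81+40-16=105; pred: 5+4-2=7
Step 7: prey: 105+52-29=128; pred: 7+7-2=12
Step 8: prey: 128+64-61=131; pred: 12+15-4=23
Step 9: prey: 131+65-120=76; pred: 23+30-9=44
Max prey = 131 at step 8

Answer: 131 8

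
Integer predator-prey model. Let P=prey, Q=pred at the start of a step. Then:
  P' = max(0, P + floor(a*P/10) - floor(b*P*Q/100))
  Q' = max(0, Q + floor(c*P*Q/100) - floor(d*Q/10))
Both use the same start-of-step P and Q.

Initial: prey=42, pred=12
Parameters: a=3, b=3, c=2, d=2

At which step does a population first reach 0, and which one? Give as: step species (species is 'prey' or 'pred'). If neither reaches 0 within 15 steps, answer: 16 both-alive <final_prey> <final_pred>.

Step 1: prey: 42+12-15=39; pred: 12+10-2=20
Step 2: prey: 39+11-23=27; pred: 20+15-4=31
Step 3: prey: 27+8-25=10; pred: 31+16-6=41
Step 4: prey: 10+3-12=1; pred: 41+8-8=41
Step 5: prey: 1+0-1=0; pred: 41+0-8=33
First extinction: prey at step 5

Answer: 5 prey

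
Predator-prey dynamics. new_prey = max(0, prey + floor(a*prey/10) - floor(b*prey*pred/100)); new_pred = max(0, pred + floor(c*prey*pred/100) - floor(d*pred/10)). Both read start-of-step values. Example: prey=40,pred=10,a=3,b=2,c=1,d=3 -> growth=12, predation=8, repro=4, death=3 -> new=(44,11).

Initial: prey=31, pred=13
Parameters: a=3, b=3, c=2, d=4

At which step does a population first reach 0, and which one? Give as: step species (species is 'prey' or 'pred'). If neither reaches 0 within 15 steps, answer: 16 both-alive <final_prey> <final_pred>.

Step 1: prey: 31+9-12=28; pred: 13+8-5=16
Step 2: prey: 28+8-13=23; pred: 16+8-6=18
Step 3: prey: 23+6-12=17; pred: 18+8-7=19
Step 4: prey: 17+5-9=13; pred: 19+6-7=18
Step 5: prey: 13+3-7=9; pred: 18+4-7=15
Step 6: prey: 9+2-4=7; pred: 15+2-6=11
Step 7: prey: 7+2-2=7; pred: 11+1-4=8
Step 8: prey: 7+2-1=8; pred: 8+1-3=6
Step 9: prey: 8+2-1=9; pred: 6+0-2=4
Step 10: prey: 9+2-1=10; pred: 4+0-1=3
Step 11: prey: 10+3-0=13; pred: 3+0-1=2
Step 12: prey: 13+3-0=16; pred: 2+0-0=2
Step 13: prey: 16+4-0=20; pred: 2+0-0=2
Step 14: prey: 20+6-1=25; pred: 2+0-0=2
Step 15: prey: 25+7-1=31; pred: 2+1-0=3
No extinction within 15 steps

Answer: 16 both-alive 31 3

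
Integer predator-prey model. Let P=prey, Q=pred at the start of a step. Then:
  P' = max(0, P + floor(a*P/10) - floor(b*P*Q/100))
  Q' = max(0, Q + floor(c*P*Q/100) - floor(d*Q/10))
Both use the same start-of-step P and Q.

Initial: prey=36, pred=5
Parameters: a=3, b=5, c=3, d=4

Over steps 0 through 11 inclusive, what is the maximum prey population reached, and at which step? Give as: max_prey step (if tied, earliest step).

Step 1: prey: 36+10-9=37; pred: 5+5-2=8
Step 2: prey: 37+11-14=34; pred: 8+8-3=13
Step 3: prey: 34+10-22=22; pred: 13+13-5=21
Step 4: prey: 22+6-23=5; pred: 21+13-8=26
Step 5: prey: 5+1-6=0; pred: 26+3-10=19
Step 6: prey: 0+0-0=0; pred: 19+0-7=12
Step 7: prey: 0+0-0=0; pred: 12+0-4=8
Step 8: prey: 0+0-0=0; pred: 8+0-3=5
Step 9: prey: 0+0-0=0; pred: 5+0-2=3
Step 10: prey: 0+0-0=0; pred: 3+0-1=2
Step 11: prey: 0+0-0=0; pred: 2+0-0=2
Max prey = 37 at step 1

Answer: 37 1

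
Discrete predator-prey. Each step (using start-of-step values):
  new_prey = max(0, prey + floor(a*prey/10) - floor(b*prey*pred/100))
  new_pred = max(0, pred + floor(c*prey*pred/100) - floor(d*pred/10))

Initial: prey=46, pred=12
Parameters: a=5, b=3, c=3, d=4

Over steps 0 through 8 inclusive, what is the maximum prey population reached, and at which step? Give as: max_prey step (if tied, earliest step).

Answer: 53 1

Derivation:
Step 1: prey: 46+23-16=53; pred: 12+16-4=24
Step 2: prey: 53+26-38=41; pred: 24+38-9=53
Step 3: prey: 41+20-65=0; pred: 53+65-21=97
Step 4: prey: 0+0-0=0; pred: 97+0-38=59
Step 5: prey: 0+0-0=0; pred: 59+0-23=36
Step 6: prey: 0+0-0=0; pred: 36+0-14=22
Step 7: prey: 0+0-0=0; pred: 22+0-8=14
Step 8: prey: 0+0-0=0; pred: 14+0-5=9
Max prey = 53 at step 1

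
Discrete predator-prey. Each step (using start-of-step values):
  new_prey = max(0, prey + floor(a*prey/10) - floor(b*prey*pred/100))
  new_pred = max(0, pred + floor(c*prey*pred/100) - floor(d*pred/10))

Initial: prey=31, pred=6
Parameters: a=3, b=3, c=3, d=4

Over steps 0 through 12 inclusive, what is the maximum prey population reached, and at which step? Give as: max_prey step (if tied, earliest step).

Answer: 36 2

Derivation:
Step 1: prey: 31+9-5=35; pred: 6+5-2=9
Step 2: prey: 35+10-9=36; pred: 9+9-3=15
Step 3: prey: 36+10-16=30; pred: 15+16-6=25
Step 4: prey: 30+9-22=17; pred: 25+22-10=37
Step 5: prey: 17+5-18=4; pred: 37+18-14=41
Step 6: prey: 4+1-4=1; pred: 41+4-16=29
Step 7: prey: 1+0-0=1; pred: 29+0-11=18
Step 8: prey: 1+0-0=1; pred: 18+0-7=11
Step 9: prey: 1+0-0=1; pred: 11+0-4=7
Step 10: prey: 1+0-0=1; pred: 7+0-2=5
Step 11: prey: 1+0-0=1; pred: 5+0-2=3
Step 12: prey: 1+0-0=1; pred: 3+0-1=2
Max prey = 36 at step 2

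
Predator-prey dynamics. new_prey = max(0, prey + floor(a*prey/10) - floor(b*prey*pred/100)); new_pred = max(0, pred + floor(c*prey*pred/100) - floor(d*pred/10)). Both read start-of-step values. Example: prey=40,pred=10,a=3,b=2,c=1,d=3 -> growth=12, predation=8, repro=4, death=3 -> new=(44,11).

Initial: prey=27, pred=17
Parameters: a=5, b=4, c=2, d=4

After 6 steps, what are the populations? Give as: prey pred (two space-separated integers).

Answer: 9 10

Derivation:
Step 1: prey: 27+13-18=22; pred: 17+9-6=20
Step 2: prey: 22+11-17=16; pred: 20+8-8=20
Step 3: prey: 16+8-12=12; pred: 20+6-8=18
Step 4: prey: 12+6-8=10; pred: 18+4-7=15
Step 5: prey: 10+5-6=9; pred: 15+3-6=12
Step 6: prey: 9+4-4=9; pred: 12+2-4=10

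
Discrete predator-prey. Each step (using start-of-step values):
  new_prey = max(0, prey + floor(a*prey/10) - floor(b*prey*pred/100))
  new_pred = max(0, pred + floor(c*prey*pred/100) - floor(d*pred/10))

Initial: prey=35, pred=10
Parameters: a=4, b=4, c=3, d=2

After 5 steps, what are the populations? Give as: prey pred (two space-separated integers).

Step 1: prey: 35+14-14=35; pred: 10+10-2=18
Step 2: prey: 35+14-25=24; pred: 18+18-3=33
Step 3: prey: 24+9-31=2; pred: 33+23-6=50
Step 4: prey: 2+0-4=0; pred: 50+3-10=43
Step 5: prey: 0+0-0=0; pred: 43+0-8=35

Answer: 0 35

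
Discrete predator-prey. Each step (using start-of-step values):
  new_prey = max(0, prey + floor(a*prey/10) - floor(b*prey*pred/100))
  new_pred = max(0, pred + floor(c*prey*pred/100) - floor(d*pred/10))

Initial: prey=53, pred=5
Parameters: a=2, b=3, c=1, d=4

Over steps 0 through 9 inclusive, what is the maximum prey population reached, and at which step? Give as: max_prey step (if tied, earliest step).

Step 1: prey: 53+10-7=56; pred: 5+2-2=5
Step 2: prey: 56+11-8=59; pred: 5+2-2=5
Step 3: prey: 59+11-8=62; pred: 5+2-2=5
Step 4: prey: 62+12-9=65; pred: 5+3-2=6
Step 5: prey: 65+13-11=67; pred: 6+3-2=7
Step 6: prey: 67+13-14=66; pred: 7+4-2=9
Step 7: prey: 66+13-17=62; pred: 9+5-3=11
Step 8: prey: 62+12-20=54; pred: 11+6-4=13
Step 9: prey: 54+10-21=43; pred: 13+7-5=15
Max prey = 67 at step 5

Answer: 67 5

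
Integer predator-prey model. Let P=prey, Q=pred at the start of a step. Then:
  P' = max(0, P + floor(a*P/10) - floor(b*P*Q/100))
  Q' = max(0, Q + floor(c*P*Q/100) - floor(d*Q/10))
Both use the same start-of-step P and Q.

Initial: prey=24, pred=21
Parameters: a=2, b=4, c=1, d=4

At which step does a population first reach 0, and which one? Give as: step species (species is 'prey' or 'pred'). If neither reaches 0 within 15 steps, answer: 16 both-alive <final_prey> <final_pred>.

Step 1: prey: 24+4-20=8; pred: 21+5-8=18
Step 2: prey: 8+1-5=4; pred: 18+1-7=12
Step 3: prey: 4+0-1=3; pred: 12+0-4=8
Step 4: prey: 3+0-0=3; pred: 8+0-3=5
Step 5: prey: 3+0-0=3; pred: 5+0-2=3
Step 6: prey: 3+0-0=3; pred: 3+0-1=2
Step 7: prey: 3+0-0=3; pred: 2+0-0=2
Steps 8-15: state stable at prey=3, pred=2 (no change)
No extinction within 15 steps

Answer: 16 both-alive 3 2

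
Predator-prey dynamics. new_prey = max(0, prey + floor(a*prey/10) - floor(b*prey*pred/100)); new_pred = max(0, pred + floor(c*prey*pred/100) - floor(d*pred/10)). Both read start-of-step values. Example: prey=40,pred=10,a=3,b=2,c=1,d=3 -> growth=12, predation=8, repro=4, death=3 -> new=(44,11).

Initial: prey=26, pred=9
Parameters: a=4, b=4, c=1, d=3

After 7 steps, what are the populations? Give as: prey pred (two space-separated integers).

Step 1: prey: 26+10-9=27; pred: 9+2-2=9
Step 2: prey: 27+10-9=28; pred: 9+2-2=9
Step 3: prey: 28+11-10=29; pred: 9+2-2=9
Step 4: prey: 29+11-10=30; pred: 9+2-2=9
Step 5: prey: 30+12-10=32; pred: 9+2-2=9
Step 6: prey: 32+12-11=33; pred: 9+2-2=9
Step 7: prey: 33+13-11=35; pred: 9+2-2=9

Answer: 35 9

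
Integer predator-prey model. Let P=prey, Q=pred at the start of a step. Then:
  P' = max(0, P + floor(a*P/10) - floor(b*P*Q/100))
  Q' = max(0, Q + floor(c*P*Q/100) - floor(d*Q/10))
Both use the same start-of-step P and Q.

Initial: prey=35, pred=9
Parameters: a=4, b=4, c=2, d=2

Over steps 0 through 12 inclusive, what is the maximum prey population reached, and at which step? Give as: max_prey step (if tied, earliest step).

Answer: 37 1

Derivation:
Step 1: prey: 35+14-12=37; pred: 9+6-1=14
Step 2: prey: 37+14-20=31; pred: 14+10-2=22
Step 3: prey: 31+12-27=16; pred: 22+13-4=31
Step 4: prey: 16+6-19=3; pred: 31+9-6=34
Step 5: prey: 3+1-4=0; pred: 34+2-6=30
Step 6: prey: 0+0-0=0; pred: 30+0-6=24
Step 7: prey: 0+0-0=0; pred: 24+0-4=20
Step 8: prey: 0+0-0=0; pred: 20+0-4=16
Step 9: prey: 0+0-0=0; pred: 16+0-3=13
Step 10: prey: 0+0-0=0; pred: 13+0-2=11
Step 11: prey: 0+0-0=0; pred: 11+0-2=9
Step 12: prey: 0+0-0=0; pred: 9+0-1=8
Max prey = 37 at step 1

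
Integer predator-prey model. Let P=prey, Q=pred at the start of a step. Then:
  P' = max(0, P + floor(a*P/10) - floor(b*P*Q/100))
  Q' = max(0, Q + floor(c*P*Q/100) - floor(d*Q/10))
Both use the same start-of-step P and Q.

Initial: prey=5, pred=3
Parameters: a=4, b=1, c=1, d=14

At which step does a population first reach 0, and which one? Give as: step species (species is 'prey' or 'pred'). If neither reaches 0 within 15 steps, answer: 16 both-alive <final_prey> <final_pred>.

Step 1: prey: 5+2-0=7; pred: 3+0-4=0
First extinction: pred at step 1

Answer: 1 pred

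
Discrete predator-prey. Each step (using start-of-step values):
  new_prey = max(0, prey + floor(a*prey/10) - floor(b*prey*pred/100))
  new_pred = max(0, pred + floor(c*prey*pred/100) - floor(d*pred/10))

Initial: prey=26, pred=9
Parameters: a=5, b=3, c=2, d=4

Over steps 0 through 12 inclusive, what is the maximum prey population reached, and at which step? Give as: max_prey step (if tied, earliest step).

Answer: 44 3

Derivation:
Step 1: prey: 26+13-7=32; pred: 9+4-3=10
Step 2: prey: 32+16-9=39; pred: 10+6-4=12
Step 3: prey: 39+19-14=44; pred: 12+9-4=17
Step 4: prey: 44+22-22=44; pred: 17+14-6=25
Step 5: prey: 44+22-33=33; pred: 25+22-10=37
Step 6: prey: 33+16-36=13; pred: 37+24-14=47
Step 7: prey: 13+6-18=1; pred: 47+12-18=41
Step 8: prey: 1+0-1=0; pred: 41+0-16=25
Step 9: prey: 0+0-0=0; pred: 25+0-10=15
Step 10: prey: 0+0-0=0; pred: 15+0-6=9
Step 11: prey: 0+0-0=0; pred: 9+0-3=6
Step 12: prey: 0+0-0=0; pred: 6+0-2=4
Max prey = 44 at step 3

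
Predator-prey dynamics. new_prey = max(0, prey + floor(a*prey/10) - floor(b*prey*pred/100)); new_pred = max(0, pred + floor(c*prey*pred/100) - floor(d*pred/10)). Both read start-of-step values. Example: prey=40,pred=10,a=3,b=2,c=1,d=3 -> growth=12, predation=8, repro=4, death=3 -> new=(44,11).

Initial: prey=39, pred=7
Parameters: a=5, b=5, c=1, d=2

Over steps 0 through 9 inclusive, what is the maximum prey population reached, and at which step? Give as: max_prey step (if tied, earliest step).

Step 1: prey: 39+19-13=45; pred: 7+2-1=8
Step 2: prey: 45+22-18=49; pred: 8+3-1=10
Step 3: prey: 49+24-24=49; pred: 10+4-2=12
Step 4: prey: 49+24-29=44; pred: 12+5-2=15
Step 5: prey: 44+22-33=33; pred: 15+6-3=18
Step 6: prey: 33+16-29=20; pred: 18+5-3=20
Step 7: prey: 20+10-20=10; pred: 20+4-4=20
Step 8: prey: 10+5-10=5; pred: 20+2-4=18
Step 9: prey: 5+2-4=3; pred: 18+0-3=15
Max prey = 49 at step 2

Answer: 49 2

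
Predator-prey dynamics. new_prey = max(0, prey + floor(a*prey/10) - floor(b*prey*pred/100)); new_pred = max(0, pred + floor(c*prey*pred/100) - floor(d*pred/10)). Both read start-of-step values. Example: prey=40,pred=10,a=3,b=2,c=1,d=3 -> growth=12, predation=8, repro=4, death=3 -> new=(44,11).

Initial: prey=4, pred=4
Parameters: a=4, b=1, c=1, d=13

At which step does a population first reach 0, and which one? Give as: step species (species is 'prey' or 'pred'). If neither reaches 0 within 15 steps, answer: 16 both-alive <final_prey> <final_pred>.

Answer: 1 pred

Derivation:
Step 1: prey: 4+1-0=5; pred: 4+0-5=0
First extinction: pred at step 1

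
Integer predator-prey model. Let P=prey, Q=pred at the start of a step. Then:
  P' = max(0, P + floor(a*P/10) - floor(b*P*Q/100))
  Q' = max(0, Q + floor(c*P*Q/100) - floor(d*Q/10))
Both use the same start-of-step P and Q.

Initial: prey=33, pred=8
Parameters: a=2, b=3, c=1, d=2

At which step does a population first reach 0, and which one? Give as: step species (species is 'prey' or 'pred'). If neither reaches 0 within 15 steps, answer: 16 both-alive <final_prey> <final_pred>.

Step 1: prey: 33+6-7=32; pred: 8+2-1=9
Step 2: prey: 32+6-8=30; pred: 9+2-1=10
Step 3: prey: 30+6-9=27; pred: 10+3-2=11
Step 4: prey: 27+5-8=24; pred: 11+2-2=11
Step 5: prey: 24+4-7=21; pred: 11+2-2=11
Step 6: prey: 21+4-6=19; pred: 11+2-2=11
Step 7: prey: 19+3-6=16; pred: 11+2-2=11
Step 8: prey: 16+3-5=14; pred: 11+1-2=10
Step 9: prey: 14+2-4=12; pred: 10+1-2=9
Step 10: prey: 12+2-3=11; pred: 9+1-1=9
Step 11: prey: 11+2-2=11; pred: 9+0-1=8
Step 12: prey: 11+2-2=11; pred: 8+0-1=7
Step 13: prey: 11+2-2=11; pred: 7+0-1=6
Step 14: prey: 11+2-1=12; pred: 6+0-1=5
Step 15: prey: 12+2-1=13; pred: 5+0-1=4
No extinction within 15 steps

Answer: 16 both-alive 13 4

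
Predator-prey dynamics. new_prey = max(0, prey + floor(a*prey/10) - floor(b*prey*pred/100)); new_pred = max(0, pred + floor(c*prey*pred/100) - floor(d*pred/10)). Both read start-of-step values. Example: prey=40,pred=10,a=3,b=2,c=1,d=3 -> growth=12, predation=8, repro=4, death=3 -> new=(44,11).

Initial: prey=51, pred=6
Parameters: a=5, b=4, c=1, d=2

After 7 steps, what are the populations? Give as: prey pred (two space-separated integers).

Answer: 0 32

Derivation:
Step 1: prey: 51+25-12=64; pred: 6+3-1=8
Step 2: prey: 64+32-20=76; pred: 8+5-1=12
Step 3: prey: 76+38-36=78; pred: 12+9-2=19
Step 4: prey: 78+39-59=58; pred: 19+14-3=30
Step 5: prey: 58+29-69=18; pred: 30+17-6=41
Step 6: prey: 18+9-29=0; pred: 41+7-8=40
Step 7: prey: 0+0-0=0; pred: 40+0-8=32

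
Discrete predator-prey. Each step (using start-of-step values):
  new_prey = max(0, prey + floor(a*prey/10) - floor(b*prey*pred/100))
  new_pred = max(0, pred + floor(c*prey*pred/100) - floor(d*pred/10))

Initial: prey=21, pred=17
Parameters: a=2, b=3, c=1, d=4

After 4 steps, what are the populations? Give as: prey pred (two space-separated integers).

Step 1: prey: 21+4-10=15; pred: 17+3-6=14
Step 2: prey: 15+3-6=12; pred: 14+2-5=11
Step 3: prey: 12+2-3=11; pred: 11+1-4=8
Step 4: prey: 11+2-2=11; pred: 8+0-3=5

Answer: 11 5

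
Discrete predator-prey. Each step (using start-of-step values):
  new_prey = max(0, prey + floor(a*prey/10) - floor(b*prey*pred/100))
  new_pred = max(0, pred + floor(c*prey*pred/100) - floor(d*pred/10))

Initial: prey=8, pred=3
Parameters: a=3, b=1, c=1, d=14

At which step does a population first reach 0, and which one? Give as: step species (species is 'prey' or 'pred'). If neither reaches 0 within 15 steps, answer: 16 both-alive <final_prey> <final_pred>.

Answer: 1 pred

Derivation:
Step 1: prey: 8+2-0=10; pred: 3+0-4=0
First extinction: pred at step 1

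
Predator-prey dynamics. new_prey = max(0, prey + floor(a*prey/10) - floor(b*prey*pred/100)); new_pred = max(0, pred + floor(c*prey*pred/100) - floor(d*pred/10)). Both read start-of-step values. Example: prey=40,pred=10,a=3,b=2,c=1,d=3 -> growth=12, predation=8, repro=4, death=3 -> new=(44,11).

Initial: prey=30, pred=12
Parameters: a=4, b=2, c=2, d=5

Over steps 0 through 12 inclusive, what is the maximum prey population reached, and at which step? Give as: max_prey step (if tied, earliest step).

Step 1: prey: 30+12-7=35; pred: 12+7-6=13
Step 2: prey: 35+14-9=40; pred: 13+9-6=16
Step 3: prey: 40+16-12=44; pred: 16+12-8=20
Step 4: prey: 44+17-17=44; pred: 20+17-10=27
Step 5: prey: 44+17-23=38; pred: 27+23-13=37
Step 6: prey: 38+15-28=25; pred: 37+28-18=47
Step 7: prey: 25+10-23=12; pred: 47+23-23=47
Step 8: prey: 12+4-11=5; pred: 47+11-23=35
Step 9: prey: 5+2-3=4; pred: 35+3-17=21
Step 10: prey: 4+1-1=4; pred: 21+1-10=12
Step 11: prey: 4+1-0=5; pred: 12+0-6=6
Step 12: prey: 5+2-0=7; pred: 6+0-3=3
Max prey = 44 at step 3

Answer: 44 3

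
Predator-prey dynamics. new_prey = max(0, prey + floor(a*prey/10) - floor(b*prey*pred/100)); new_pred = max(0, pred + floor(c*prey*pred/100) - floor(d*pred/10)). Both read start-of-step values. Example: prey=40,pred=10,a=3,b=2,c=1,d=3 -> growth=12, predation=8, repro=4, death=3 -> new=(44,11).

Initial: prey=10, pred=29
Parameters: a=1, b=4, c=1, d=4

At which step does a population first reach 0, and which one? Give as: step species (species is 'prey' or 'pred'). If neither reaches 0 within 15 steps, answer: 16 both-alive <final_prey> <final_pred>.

Step 1: prey: 10+1-11=0; pred: 29+2-11=20
First extinction: prey at step 1

Answer: 1 prey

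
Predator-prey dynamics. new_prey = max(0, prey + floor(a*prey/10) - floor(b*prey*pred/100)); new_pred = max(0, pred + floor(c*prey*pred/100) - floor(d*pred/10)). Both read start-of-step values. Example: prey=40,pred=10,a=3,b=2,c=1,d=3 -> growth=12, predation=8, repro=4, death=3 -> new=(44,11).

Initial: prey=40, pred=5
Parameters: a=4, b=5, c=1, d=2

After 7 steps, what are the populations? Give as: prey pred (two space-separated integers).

Answer: 12 20

Derivation:
Step 1: prey: 40+16-10=46; pred: 5+2-1=6
Step 2: prey: 46+18-13=51; pred: 6+2-1=7
Step 3: prey: 51+20-17=54; pred: 7+3-1=9
Step 4: prey: 54+21-24=51; pred: 9+4-1=12
Step 5: prey: 51+20-30=41; pred: 12+6-2=16
Step 6: prey: 41+16-32=25; pred: 16+6-3=19
Step 7: prey: 25+10-23=12; pred: 19+4-3=20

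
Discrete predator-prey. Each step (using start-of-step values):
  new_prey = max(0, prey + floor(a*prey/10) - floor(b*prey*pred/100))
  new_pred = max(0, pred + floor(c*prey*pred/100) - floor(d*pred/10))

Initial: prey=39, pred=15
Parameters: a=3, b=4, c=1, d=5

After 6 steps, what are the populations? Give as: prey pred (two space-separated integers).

Answer: 25 2

Derivation:
Step 1: prey: 39+11-23=27; pred: 15+5-7=13
Step 2: prey: 27+8-14=21; pred: 13+3-6=10
Step 3: prey: 21+6-8=19; pred: 10+2-5=7
Step 4: prey: 19+5-5=19; pred: 7+1-3=5
Step 5: prey: 19+5-3=21; pred: 5+0-2=3
Step 6: prey: 21+6-2=25; pred: 3+0-1=2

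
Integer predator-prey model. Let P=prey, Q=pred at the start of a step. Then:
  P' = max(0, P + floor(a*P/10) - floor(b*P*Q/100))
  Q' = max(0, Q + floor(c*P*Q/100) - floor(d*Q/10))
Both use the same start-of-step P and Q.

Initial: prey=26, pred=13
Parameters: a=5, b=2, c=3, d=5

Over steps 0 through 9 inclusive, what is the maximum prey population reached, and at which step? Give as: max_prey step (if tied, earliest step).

Answer: 38 2

Derivation:
Step 1: prey: 26+13-6=33; pred: 13+10-6=17
Step 2: prey: 33+16-11=38; pred: 17+16-8=25
Step 3: prey: 38+19-19=38; pred: 25+28-12=41
Step 4: prey: 38+19-31=26; pred: 41+46-20=67
Step 5: prey: 26+13-34=5; pred: 67+52-33=86
Step 6: prey: 5+2-8=0; pred: 86+12-43=55
Step 7: prey: 0+0-0=0; pred: 55+0-27=28
Step 8: prey: 0+0-0=0; pred: 28+0-14=14
Step 9: prey: 0+0-0=0; pred: 14+0-7=7
Max prey = 38 at step 2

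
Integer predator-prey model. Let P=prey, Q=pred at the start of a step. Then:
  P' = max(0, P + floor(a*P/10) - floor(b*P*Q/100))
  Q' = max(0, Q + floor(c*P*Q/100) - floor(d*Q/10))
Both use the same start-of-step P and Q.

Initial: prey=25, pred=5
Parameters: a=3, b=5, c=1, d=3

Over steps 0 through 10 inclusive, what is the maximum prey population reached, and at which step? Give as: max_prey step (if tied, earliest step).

Answer: 39 10

Derivation:
Step 1: prey: 25+7-6=26; pred: 5+1-1=5
Step 2: prey: 26+7-6=27; pred: 5+1-1=5
Step 3: prey: 27+8-6=29; pred: 5+1-1=5
Step 4: prey: 29+8-7=30; pred: 5+1-1=5
Step 5: prey: 30+9-7=32; pred: 5+1-1=5
Step 6: prey: 32+9-8=33; pred: 5+1-1=5
Step 7: prey: 33+9-8=34; pred: 5+1-1=5
Step 8: prey: 34+10-8=36; pred: 5+1-1=5
Step 9: prey: 36+10-9=37; pred: 5+1-1=5
Step 10: prey: 37+11-9=39; pred: 5+1-1=5
Max prey = 39 at step 10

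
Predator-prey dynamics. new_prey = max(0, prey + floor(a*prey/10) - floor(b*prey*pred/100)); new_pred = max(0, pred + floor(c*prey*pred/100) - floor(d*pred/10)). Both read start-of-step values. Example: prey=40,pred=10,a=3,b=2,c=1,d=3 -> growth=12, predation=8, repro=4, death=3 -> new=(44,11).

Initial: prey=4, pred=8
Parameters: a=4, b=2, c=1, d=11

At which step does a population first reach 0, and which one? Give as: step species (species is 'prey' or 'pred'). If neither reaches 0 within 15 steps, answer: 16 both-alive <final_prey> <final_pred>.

Answer: 1 pred

Derivation:
Step 1: prey: 4+1-0=5; pred: 8+0-8=0
First extinction: pred at step 1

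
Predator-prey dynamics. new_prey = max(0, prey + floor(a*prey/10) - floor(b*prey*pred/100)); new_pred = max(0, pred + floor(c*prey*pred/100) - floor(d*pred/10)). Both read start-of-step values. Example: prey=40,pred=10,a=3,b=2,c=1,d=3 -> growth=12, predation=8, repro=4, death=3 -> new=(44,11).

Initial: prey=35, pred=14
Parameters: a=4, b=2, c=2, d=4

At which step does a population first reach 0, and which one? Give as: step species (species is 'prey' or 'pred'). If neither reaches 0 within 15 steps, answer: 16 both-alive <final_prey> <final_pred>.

Answer: 16 both-alive 1 2

Derivation:
Step 1: prey: 35+14-9=40; pred: 14+9-5=18
Step 2: prey: 40+16-14=42; pred: 18+14-7=25
Step 3: prey: 42+16-21=37; pred: 25+21-10=36
Step 4: prey: 37+14-26=25; pred: 36+26-14=48
Step 5: prey: 25+10-24=11; pred: 48+24-19=53
Step 6: prey: 11+4-11=4; pred: 53+11-21=43
Step 7: prey: 4+1-3=2; pred: 43+3-17=29
Step 8: prey: 2+0-1=1; pred: 29+1-11=19
Step 9: prey: 1+0-0=1; pred: 19+0-7=12
Step 10: prey: 1+0-0=1; pred: 12+0-4=8
Step 11: prey: 1+0-0=1; pred: 8+0-3=5
Step 12: prey: 1+0-0=1; pred: 5+0-2=3
Step 13: prey: 1+0-0=1; pred: 3+0-1=2
Step 14: prey: 1+0-0=1; pred: 2+0-0=2
Steps 15-15: state stable at prey=1, pred=2 (no change)
No extinction within 15 steps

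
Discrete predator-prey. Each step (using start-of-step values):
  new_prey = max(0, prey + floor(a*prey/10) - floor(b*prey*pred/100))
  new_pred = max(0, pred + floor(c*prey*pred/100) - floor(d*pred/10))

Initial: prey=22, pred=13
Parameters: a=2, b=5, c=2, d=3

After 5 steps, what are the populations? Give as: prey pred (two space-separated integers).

Answer: 2 6

Derivation:
Step 1: prey: 22+4-14=12; pred: 13+5-3=15
Step 2: prey: 12+2-9=5; pred: 15+3-4=14
Step 3: prey: 5+1-3=3; pred: 14+1-4=11
Step 4: prey: 3+0-1=2; pred: 11+0-3=8
Step 5: prey: 2+0-0=2; pred: 8+0-2=6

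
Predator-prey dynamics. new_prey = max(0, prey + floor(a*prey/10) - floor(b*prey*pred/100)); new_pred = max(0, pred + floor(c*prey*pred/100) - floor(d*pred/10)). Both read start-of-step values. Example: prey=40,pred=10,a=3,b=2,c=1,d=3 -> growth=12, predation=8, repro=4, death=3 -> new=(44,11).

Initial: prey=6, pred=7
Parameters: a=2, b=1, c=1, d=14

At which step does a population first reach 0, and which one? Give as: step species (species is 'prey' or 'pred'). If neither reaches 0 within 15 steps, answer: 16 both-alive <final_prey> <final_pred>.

Step 1: prey: 6+1-0=7; pred: 7+0-9=0
First extinction: pred at step 1

Answer: 1 pred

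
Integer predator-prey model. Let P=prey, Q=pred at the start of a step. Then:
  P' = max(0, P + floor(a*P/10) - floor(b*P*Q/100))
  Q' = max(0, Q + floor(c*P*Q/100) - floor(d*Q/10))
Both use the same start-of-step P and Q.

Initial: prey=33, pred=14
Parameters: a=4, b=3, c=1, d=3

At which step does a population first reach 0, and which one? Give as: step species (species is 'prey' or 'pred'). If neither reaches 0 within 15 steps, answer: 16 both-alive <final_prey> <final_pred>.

Step 1: prey: 33+13-13=33; pred: 14+4-4=14
Steps 2-15: state stable at prey=33, pred=14 (no change)
No extinction within 15 steps

Answer: 16 both-alive 33 14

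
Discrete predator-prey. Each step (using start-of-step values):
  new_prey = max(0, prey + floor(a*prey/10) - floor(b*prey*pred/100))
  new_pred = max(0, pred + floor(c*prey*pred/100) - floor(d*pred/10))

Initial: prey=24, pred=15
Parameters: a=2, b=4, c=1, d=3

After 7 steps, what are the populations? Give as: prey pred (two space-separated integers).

Answer: 7 3

Derivation:
Step 1: prey: 24+4-14=14; pred: 15+3-4=14
Step 2: prey: 14+2-7=9; pred: 14+1-4=11
Step 3: prey: 9+1-3=7; pred: 11+0-3=8
Step 4: prey: 7+1-2=6; pred: 8+0-2=6
Step 5: prey: 6+1-1=6; pred: 6+0-1=5
Step 6: prey: 6+1-1=6; pred: 5+0-1=4
Step 7: prey: 6+1-0=7; pred: 4+0-1=3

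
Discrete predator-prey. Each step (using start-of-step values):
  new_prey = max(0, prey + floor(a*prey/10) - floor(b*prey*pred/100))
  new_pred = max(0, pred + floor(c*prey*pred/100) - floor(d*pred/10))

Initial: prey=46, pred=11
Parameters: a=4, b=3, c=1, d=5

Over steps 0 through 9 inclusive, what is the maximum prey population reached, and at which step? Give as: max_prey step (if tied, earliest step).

Step 1: prey: 46+18-15=49; pred: 11+5-5=11
Step 2: prey: 49+19-16=52; pred: 11+5-5=11
Step 3: prey: 52+20-17=55; pred: 11+5-5=11
Step 4: prey: 55+22-18=59; pred: 11+6-5=12
Step 5: prey: 59+23-21=61; pred: 12+7-6=13
Step 6: prey: 61+24-23=62; pred: 13+7-6=14
Step 7: prey: 62+24-26=60; pred: 14+8-7=15
Step 8: prey: 60+24-27=57; pred: 15+9-7=17
Step 9: prey: 57+22-29=50; pred: 17+9-8=18
Max prey = 62 at step 6

Answer: 62 6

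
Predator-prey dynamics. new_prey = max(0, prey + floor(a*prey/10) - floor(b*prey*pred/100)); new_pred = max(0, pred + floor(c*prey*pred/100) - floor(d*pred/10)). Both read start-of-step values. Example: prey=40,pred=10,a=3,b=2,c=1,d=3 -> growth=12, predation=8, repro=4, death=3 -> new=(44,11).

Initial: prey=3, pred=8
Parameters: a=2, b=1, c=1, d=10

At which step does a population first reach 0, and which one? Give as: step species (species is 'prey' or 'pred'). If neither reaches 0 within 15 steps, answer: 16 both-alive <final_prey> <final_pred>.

Answer: 1 pred

Derivation:
Step 1: prey: 3+0-0=3; pred: 8+0-8=0
First extinction: pred at step 1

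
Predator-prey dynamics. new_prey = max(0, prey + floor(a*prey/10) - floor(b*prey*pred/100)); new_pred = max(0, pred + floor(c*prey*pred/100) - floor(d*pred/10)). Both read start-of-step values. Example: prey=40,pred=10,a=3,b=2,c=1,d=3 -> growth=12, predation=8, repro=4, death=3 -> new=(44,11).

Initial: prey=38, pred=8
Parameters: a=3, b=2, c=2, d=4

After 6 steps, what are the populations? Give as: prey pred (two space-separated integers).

Answer: 7 50

Derivation:
Step 1: prey: 38+11-6=43; pred: 8+6-3=11
Step 2: prey: 43+12-9=46; pred: 11+9-4=16
Step 3: prey: 46+13-14=45; pred: 16+14-6=24
Step 4: prey: 45+13-21=37; pred: 24+21-9=36
Step 5: prey: 37+11-26=22; pred: 36+26-14=48
Step 6: prey: 22+6-21=7; pred: 48+21-19=50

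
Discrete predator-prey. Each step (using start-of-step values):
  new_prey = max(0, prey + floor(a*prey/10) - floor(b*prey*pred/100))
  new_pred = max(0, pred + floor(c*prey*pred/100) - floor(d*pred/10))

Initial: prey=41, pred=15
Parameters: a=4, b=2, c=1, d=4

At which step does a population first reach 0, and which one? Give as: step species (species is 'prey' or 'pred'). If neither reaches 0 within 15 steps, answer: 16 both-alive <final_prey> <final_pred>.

Answer: 16 both-alive 16 7

Derivation:
Step 1: prey: 41+16-12=45; pred: 15+6-6=15
Step 2: prey: 45+18-13=50; pred: 15+6-6=15
Step 3: prey: 50+20-15=55; pred: 15+7-6=16
Step 4: prey: 55+22-17=60; pred: 16+8-6=18
Step 5: prey: 60+24-21=63; pred: 18+10-7=21
Step 6: prey: 63+25-26=62; pred: 21+13-8=26
Step 7: prey: 62+24-32=54; pred: 26+16-10=32
Step 8: prey: 54+21-34=41; pred: 32+17-12=37
Step 9: prey: 41+16-30=27; pred: 37+15-14=38
Step 10: prey: 27+10-20=17; pred: 38+10-15=33
Step 11: prey: 17+6-11=12; pred: 33+5-13=25
Step 12: prey: 12+4-6=10; pred: 25+3-10=18
Step 13: prey: 10+4-3=11; pred: 18+1-7=12
Step 14: prey: 11+4-2=13; pred: 12+1-4=9
Step 15: prey: 13+5-2=16; pred: 9+1-3=7
No extinction within 15 steps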